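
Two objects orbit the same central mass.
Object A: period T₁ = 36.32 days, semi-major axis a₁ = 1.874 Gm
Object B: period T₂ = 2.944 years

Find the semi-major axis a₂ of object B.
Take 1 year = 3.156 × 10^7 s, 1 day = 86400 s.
T₁ = 36.32 days = 3.13805 × 10^6 s
T₂ = 2.944 years = 9.29126 × 10^7 s
a₁ = 1.874 Gm = 1.874 × 10^9 m
Kepler's third law: (T₂/T₁)² = (a₂/a₁)³  ⇒  a₂ = a₁ (T₂/T₁)^(2/3)
T₂/T₁ = 29.6084
(T₂/T₁)^(2/3) = 9.5707
a₂ = 1.874 × 10^9 m × 9.5707 = 1.79355 × 10^10 m ≈ 17.94 Gm

Final answer: a₂ = 17.94 Gm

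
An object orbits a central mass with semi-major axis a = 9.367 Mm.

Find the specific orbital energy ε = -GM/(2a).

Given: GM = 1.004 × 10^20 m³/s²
a = 9.367 Mm = 9.367 × 10^6 m
GM = 1.004 × 10^20 m³/s²
2a = 1.8734 × 10^7 m
ε = −GM/(2a) = -5.35924 × 10^12 J/kg ≈ -5359 GJ/kg

Final answer: -5359 GJ/kg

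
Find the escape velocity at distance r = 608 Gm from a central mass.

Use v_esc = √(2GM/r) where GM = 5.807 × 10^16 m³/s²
r = 608 Gm = 6.08 × 10^11 m
GM = 5.807 × 10^16 m³/s²
2GM/r = 2 × (5.807 × 10^16) / (6.08 × 10^11) = 191020 m²/s²
v_esc = √(2GM/r) = 437.058 m/s ≈ 437.1 m/s

Final answer: 437.1 m/s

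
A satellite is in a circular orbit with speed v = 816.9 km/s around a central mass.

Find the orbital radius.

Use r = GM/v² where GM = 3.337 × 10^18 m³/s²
v = 816.9 km/s = 816900 m/s
GM = 3.337 × 10^18 m³/s²
v² = 6.67326 × 10^11 m²/s²
r = GM/v² = (3.337 × 10^18) / (6.67326 × 10^11) = 5.00056 × 10^6 m ≈ 5.001 Mm

Final answer: 5.001 Mm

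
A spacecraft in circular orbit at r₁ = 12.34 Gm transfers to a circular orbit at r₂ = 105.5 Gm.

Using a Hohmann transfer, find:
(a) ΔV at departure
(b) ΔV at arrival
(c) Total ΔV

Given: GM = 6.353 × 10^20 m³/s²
r₁ = 12.34 Gm = 1.234 × 10^10 m
r₂ = 105.5 Gm = 1.055 × 10^11 m
GM = 6.353 × 10^20 m³/s²
Transfer ellipse: a_t = (r₁ + r₂)/2 = 5.892 × 10^10 m
Circular speed at r₁: v₁ = √(GM/r₁) = 226899 m/s
Transfer speed at r₁ (periapsis): v₁ₜ = √(GM(2/r₁ − 1/a_t)) = 303617 m/s
(a) ΔV₁ = v₁ₜ − v₁ = 76718.8 m/s ≈ 76.72 km/s
Circular speed at r₂: v₂ = √(GM/r₂) = 77600.3 m/s
Transfer speed at r₂ (apoapsis): v₂ₜ = √(GM(2/r₂ − 1/a_t)) = 35513.2 m/s
(b) ΔV₂ = v₂ − v₂ₜ = 42087.1 m/s ≈ 42.09 km/s
(c) ΔV_total = ΔV₁ + ΔV₂ = 118806 m/s ≈ 118.8 km/s

Final answer:
(a) ΔV₁ = 76.72 km/s
(b) ΔV₂ = 42.09 km/s
(c) ΔV_total = 118.8 km/s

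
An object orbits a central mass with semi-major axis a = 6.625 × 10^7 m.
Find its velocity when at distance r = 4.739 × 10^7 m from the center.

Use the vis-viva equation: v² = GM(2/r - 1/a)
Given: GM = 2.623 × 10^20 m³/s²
a = 6.625 × 10^7 m
r = 4.739 × 10^7 m
GM = 2.623 × 10^20 m³/s²
2/r − 1/a = 4.2203 × 10^-8 − 1.50943 × 10^-8 = 2.71087 × 10^-8 m⁻¹
v² = GM (2/r − 1/a) = 7.1106 × 10^12 m²/s²
v = 2.66657 × 10^6 m/s ≈ 2667 km/s

Final answer: 2667 km/s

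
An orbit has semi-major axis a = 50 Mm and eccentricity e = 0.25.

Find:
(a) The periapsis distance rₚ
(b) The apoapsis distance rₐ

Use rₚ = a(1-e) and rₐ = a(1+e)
a = 50 Mm = 5 × 10^7 m
e = 0.25:  1 − e = 0.75,  1 + e = 1.25
(a) rₚ = a(1 − e) = 5 × 10^7 m × 0.75 = 3.75 × 10^7 m ≈ 37.5 Mm
(b) rₐ = a(1 + e) = 5 × 10^7 m × 1.25 = 6.25 × 10^7 m ≈ 62.5 Mm

Final answer:
(a) rₚ = 37.5 Mm
(b) rₐ = 62.5 Mm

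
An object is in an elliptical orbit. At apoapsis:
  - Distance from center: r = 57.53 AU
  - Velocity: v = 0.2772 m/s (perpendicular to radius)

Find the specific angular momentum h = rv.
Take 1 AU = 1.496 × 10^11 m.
r = 57.53 AU = 8.60649 × 10^12 m
v = 0.2772 m/s
h = rv = 8.60649 × 10^12 × 0.2772 = 2.38572 × 10^12 m²/s ≈ 2.386 × 10^12 m²/s

Final answer: h = 2.386 × 10^12 m²/s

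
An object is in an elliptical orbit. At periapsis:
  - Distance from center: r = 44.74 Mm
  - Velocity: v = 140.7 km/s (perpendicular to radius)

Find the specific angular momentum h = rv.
r = 44.74 Mm = 4.474 × 10^7 m
v = 140.7 km/s = 140700 m/s
h = rv = 4.474 × 10^7 × 140700 = 6.29492 × 10^12 m²/s ≈ 6.295 × 10^12 m²/s

Final answer: h = 6.295 × 10^12 m²/s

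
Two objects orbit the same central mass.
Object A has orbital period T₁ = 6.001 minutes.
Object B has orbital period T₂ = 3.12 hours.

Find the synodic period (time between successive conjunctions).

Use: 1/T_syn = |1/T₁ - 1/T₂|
T₁ = 6.001 minutes = 360.06 s
T₂ = 3.12 hours = 11232 s
1/T₁ = 0.00277731 s⁻¹
1/T₂ = 8.90313 × 10^-5 s⁻¹
|1/T₁ − 1/T₂| = 0.00268828 s⁻¹
T_syn = 1 / |1/T₁ − 1/T₂| = 371.985 s ≈ 6.2 minutes

Final answer: T_syn = 6.2 minutes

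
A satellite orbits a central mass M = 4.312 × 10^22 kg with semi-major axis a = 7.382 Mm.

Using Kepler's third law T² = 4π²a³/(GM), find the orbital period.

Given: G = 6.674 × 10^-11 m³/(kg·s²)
M = 4.312 × 10^22 kg
GM = G × M = 6.674 × 10^-11 × 4.312 × 10^22 = 2.87783 × 10^12 m³/s²
a = 7.382 Mm = 7.382 × 10^6 m
a³ = 4.02274 × 10^20 m³
T = 2π √(a³/GM) = 2π √((4.02274 × 10^20) / (2.87783 × 10^12)) = 2π × 11823 s
T = 74286.3 s ≈ 20.64 hours

Final answer: 20.64 hours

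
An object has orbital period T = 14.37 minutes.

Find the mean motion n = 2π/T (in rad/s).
T = 14.37 minutes = 862.2 s
n = 2π / 862.2 s = 0.00728739 rad/s ≈ 0.007287 rad/s

Final answer: n = 0.007287 rad/s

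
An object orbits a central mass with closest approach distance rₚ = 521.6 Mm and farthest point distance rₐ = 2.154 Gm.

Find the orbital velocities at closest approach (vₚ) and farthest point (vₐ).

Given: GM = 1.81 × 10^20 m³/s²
rₚ = 521.6 Mm = 5.216 × 10^8 m
rₐ = 2.154 Gm = 2.154 × 10^9 m
GM = 1.81 × 10^20 m³/s²
a = (rₚ + rₐ)/2 = 1.3378 × 10^9 m
Vis-viva: v² = GM (2/r − 1/a)
vₚ² = 1.81 × 10^20 × (3.83436 × 10^-9 − 7.47496 × 10^-10) = 5.58722 × 10^11 m²/s²
vₚ = 747477 m/s ≈ 747.5 km/s
vₐ² = 1.81 × 10^20 × (9.28505 × 10^-10 − 7.47496 × 10^-10) = 3.27627 × 10^10 m²/s²
vₐ = 181005 m/s ≈ 181 km/s

Final answer: vₚ = 747.5 km/s, vₐ = 181 km/s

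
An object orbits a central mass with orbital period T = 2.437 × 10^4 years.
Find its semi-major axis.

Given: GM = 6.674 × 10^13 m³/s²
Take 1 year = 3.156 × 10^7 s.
T = 2.437 × 10^4 years = 7.69117 × 10^11 s
GM = 6.674 × 10^13 m³/s²
Kepler's third law: a³ = GM T² / (4π²)
T² = 5.91541 × 10^23 s²
a³ = (6.674 × 10^13) × (5.91541 × 10^23) / (4π²) = 1.00003 × 10^36 m³
a = (a³)^(1/3) = 1.00001 × 10^12 m ≈ 1 Tm

Final answer: 1 Tm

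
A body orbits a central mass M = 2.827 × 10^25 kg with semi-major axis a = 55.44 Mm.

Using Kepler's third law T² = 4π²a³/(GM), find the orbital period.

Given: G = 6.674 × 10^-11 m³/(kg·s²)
M = 2.827 × 10^25 kg
GM = G × M = 6.674 × 10^-11 × 2.827 × 10^25 = 1.88674 × 10^15 m³/s²
a = 55.44 Mm = 5.544 × 10^7 m
a³ = 1.704 × 10^23 m³
T = 2π √(a³/GM) = 2π √((1.704 × 10^23) / (1.88674 × 10^15)) = 2π × 9503.4 s
T = 59711.6 s ≈ 16.59 hours

Final answer: 16.59 hours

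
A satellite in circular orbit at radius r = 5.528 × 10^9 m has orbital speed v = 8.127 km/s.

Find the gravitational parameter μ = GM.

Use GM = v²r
r = 5.528 × 10^9 m
v = 8.127 km/s = 8127 m/s
v² = 6.60481 × 10^7 m²/s²
GM = v²r = 6.60481 × 10^7 × 5.528 × 10^9 = 3.65114 × 10^17 m³/s²
GM ≈ 3.651 × 10^17 m³/s²

Final answer: GM = 3.651 × 10^17 m³/s²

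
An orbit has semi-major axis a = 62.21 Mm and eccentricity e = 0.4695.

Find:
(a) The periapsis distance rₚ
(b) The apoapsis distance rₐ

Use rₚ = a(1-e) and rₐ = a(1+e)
a = 62.21 Mm = 6.221 × 10^7 m
e = 0.4695:  1 − e = 0.5305,  1 + e = 1.4695
(a) rₚ = a(1 − e) = 6.221 × 10^7 m × 0.5305 = 3.30024 × 10^7 m ≈ 33 Mm
(b) rₐ = a(1 + e) = 6.221 × 10^7 m × 1.4695 = 9.14176 × 10^7 m ≈ 91.42 Mm

Final answer:
(a) rₚ = 33 Mm
(b) rₐ = 91.42 Mm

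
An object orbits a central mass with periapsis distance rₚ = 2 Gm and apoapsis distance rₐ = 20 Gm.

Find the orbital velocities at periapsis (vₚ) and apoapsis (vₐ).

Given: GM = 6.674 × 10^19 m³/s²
rₚ = 2 Gm = 2 × 10^9 m
rₐ = 20 Gm = 2 × 10^10 m
GM = 6.674 × 10^19 m³/s²
a = (rₚ + rₐ)/2 = 1.1 × 10^10 m
Vis-viva: v² = GM (2/r − 1/a)
vₚ² = 6.674 × 10^19 × (1 × 10^-9 − 9.09091 × 10^-11) = 6.06727 × 10^10 m²/s²
vₚ = 246318 m/s ≈ 246.3 km/s
vₐ² = 6.674 × 10^19 × (1 × 10^-10 − 9.09091 × 10^-11) = 6.06727 × 10^8 m²/s²
vₐ = 24631.8 m/s ≈ 24.63 km/s

Final answer: vₚ = 246.3 km/s, vₐ = 24.63 km/s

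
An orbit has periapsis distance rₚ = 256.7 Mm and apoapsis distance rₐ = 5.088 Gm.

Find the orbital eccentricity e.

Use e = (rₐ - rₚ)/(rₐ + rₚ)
rₚ = 256.7 Mm = 2.567 × 10^8 m
rₐ = 5.088 Gm = 5.088 × 10^9 m
rₐ − rₚ = 4.8313 × 10^9 m
rₐ + rₚ = 5.3447 × 10^9 m
e = (rₐ − rₚ)/(rₐ + rₚ) = 0.903942

Final answer: e = 0.9039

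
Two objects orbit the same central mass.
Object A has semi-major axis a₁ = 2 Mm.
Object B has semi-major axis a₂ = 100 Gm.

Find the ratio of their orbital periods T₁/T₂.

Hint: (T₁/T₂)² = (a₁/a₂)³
a₁ = 2 Mm = 2 × 10^6 m
a₂ = 100 Gm = 1 × 10^11 m
a₁/a₂ = 2 × 10^-5
T₁/T₂ = (a₁/a₂)^(3/2) = (2 × 10^-5)^1.5 = 8.94427 × 10^-8

Final answer: T₁/T₂ = 8.944 × 10^-8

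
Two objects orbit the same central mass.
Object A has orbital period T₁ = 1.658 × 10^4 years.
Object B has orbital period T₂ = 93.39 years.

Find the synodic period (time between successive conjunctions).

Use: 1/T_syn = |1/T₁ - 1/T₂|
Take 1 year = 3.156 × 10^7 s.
T₁ = 1.658 × 10^4 years = 5.23265 × 10^11 s
T₂ = 93.39 years = 2.94739 × 10^9 s
1/T₁ = 1.91108 × 10^-12 s⁻¹
1/T₂ = 3.39283 × 10^-10 s⁻¹
|1/T₁ − 1/T₂| = 3.37372 × 10^-10 s⁻¹
T_syn = 1 / |1/T₁ − 1/T₂| = 2.96408 × 10^9 s ≈ 93.92 years

Final answer: T_syn = 93.92 years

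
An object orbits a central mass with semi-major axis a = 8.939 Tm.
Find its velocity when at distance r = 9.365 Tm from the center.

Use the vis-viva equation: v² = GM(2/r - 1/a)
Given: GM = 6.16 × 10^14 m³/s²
a = 8.939 Tm = 8.939 × 10^12 m
r = 9.365 Tm = 9.365 × 10^12 m
GM = 6.16 × 10^14 m³/s²
2/r − 1/a = 2.13561 × 10^-13 − 1.11869 × 10^-13 = 1.01692 × 10^-13 m⁻¹
v² = GM (2/r − 1/a) = 62.6421 m²/s²
v = 7.91468 m/s ≈ 7.915 m/s

Final answer: 7.915 m/s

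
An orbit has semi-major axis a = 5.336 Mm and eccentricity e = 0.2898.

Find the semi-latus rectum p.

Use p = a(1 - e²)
a = 5.336 Mm = 5.336 × 10^6 m
e = 0.2898,  e² = 0.083984,  1 − e² = 0.916016
p = a(1 − e²) = 5.336 × 10^6 m × 0.916016 = 4.88786 × 10^6 m ≈ 4.888 Mm

Final answer: p = 4.888 Mm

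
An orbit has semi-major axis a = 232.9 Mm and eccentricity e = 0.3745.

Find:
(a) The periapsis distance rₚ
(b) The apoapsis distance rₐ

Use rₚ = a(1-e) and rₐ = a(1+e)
a = 232.9 Mm = 2.329 × 10^8 m
e = 0.3745:  1 − e = 0.6255,  1 + e = 1.3745
(a) rₚ = a(1 − e) = 2.329 × 10^8 m × 0.6255 = 1.45679 × 10^8 m ≈ 145.7 Mm
(b) rₐ = a(1 + e) = 2.329 × 10^8 m × 1.3745 = 3.20121 × 10^8 m ≈ 320.1 Mm

Final answer:
(a) rₚ = 145.7 Mm
(b) rₐ = 320.1 Mm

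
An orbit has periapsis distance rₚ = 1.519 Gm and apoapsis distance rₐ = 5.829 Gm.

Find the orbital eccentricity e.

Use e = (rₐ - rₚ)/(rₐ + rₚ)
rₚ = 1.519 Gm = 1.519 × 10^9 m
rₐ = 5.829 Gm = 5.829 × 10^9 m
rₐ − rₚ = 4.31 × 10^9 m
rₐ + rₚ = 7.348 × 10^9 m
e = (rₐ − rₚ)/(rₐ + rₚ) = 0.586554

Final answer: e = 0.5866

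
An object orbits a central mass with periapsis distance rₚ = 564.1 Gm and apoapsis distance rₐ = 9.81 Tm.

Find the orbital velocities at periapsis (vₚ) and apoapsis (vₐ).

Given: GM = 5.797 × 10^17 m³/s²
rₚ = 564.1 Gm = 5.641 × 10^11 m
rₐ = 9.81 Tm = 9.81 × 10^12 m
GM = 5.797 × 10^17 m³/s²
a = (rₚ + rₐ)/2 = 5.18705 × 10^12 m
Vis-viva: v² = GM (2/r − 1/a)
vₚ² = 5.797 × 10^17 × (3.54547 × 10^-12 − 1.92788 × 10^-13) = 1.94355 × 10^6 m²/s²
vₚ = 1394.11 m/s ≈ 1.394 km/s
vₐ² = 5.797 × 10^17 × (2.03874 × 10^-13 − 1.92788 × 10^-13) = 6426.43 m²/s²
vₐ = 80.165 m/s ≈ 80.17 m/s

Final answer: vₚ = 1.394 km/s, vₐ = 80.17 m/s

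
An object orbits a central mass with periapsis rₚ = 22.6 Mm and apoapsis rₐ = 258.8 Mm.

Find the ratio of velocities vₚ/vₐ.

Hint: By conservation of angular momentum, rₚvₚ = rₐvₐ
rₚ = 22.6 Mm = 2.26 × 10^7 m
rₐ = 258.8 Mm = 2.588 × 10^8 m
rₚvₚ = rₐvₐ  ⇒  vₚ/vₐ = rₐ/rₚ
vₚ/vₐ = (2.588 × 10^8) / (2.26 × 10^7) = 11.4513

Final answer: vₚ/vₐ = 11.45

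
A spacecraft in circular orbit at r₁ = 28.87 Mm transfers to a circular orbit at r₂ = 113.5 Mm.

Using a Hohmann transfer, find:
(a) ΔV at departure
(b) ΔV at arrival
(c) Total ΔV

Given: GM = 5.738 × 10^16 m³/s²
r₁ = 28.87 Mm = 2.887 × 10^7 m
r₂ = 113.5 Mm = 1.135 × 10^8 m
GM = 5.738 × 10^16 m³/s²
Transfer ellipse: a_t = (r₁ + r₂)/2 = 7.1185 × 10^7 m
Circular speed at r₁: v₁ = √(GM/r₁) = 44581.7 m/s
Transfer speed at r₁ (periapsis): v₁ₜ = √(GM(2/r₁ − 1/a_t)) = 56293.8 m/s
(a) ΔV₁ = v₁ₜ − v₁ = 11712.1 m/s ≈ 11.71 km/s
Circular speed at r₂: v₂ = √(GM/r₂) = 22484.5 m/s
Transfer speed at r₂ (apoapsis): v₂ₜ = √(GM(2/r₂ − 1/a_t)) = 14319 m/s
(b) ΔV₂ = v₂ − v₂ₜ = 8165.49 m/s ≈ 8.165 km/s
(c) ΔV_total = ΔV₁ + ΔV₂ = 19877.6 m/s ≈ 19.88 km/s

Final answer:
(a) ΔV₁ = 11.71 km/s
(b) ΔV₂ = 8.165 km/s
(c) ΔV_total = 19.88 km/s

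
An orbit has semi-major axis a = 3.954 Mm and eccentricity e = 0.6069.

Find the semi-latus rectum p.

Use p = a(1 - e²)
a = 3.954 Mm = 3.954 × 10^6 m
e = 0.6069,  e² = 0.368328,  1 − e² = 0.631672
p = a(1 − e²) = 3.954 × 10^6 m × 0.631672 = 2.49763 × 10^6 m ≈ 2.498 Mm

Final answer: p = 2.498 Mm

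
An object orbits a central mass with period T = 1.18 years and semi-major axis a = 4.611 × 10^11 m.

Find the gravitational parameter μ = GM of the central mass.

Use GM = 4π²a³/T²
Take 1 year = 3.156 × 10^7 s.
T = 1.18 years = 3.72408 × 10^7 s
a = 4.611 × 10^11 m
a³ = 9.8036 × 10^34 m³
T² = 1.38688 × 10^15 s²
GM = 4π² × (9.8036 × 10^34) / (1.38688 × 10^15) = 2.79066 × 10^21 m³/s²
GM ≈ 2.791 × 10^21 m³/s²

Final answer: GM = 2.791 × 10^21 m³/s²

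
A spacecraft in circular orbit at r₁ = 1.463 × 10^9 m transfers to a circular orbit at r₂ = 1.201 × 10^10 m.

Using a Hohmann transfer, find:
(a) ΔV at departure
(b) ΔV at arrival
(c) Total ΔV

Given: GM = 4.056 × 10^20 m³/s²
r₁ = 1.463 × 10^9 m
r₂ = 1.201 × 10^10 m
GM = 4.056 × 10^20 m³/s²
Transfer ellipse: a_t = (r₁ + r₂)/2 = 6.7365 × 10^9 m
Circular speed at r₁: v₁ = √(GM/r₁) = 526534 m/s
Transfer speed at r₁ (periapsis): v₁ₜ = √(GM(2/r₁ − 1/a_t)) = 703042 m/s
(a) ΔV₁ = v₁ₜ − v₁ = 176507 m/s ≈ 176.5 km/s
Circular speed at r₂: v₂ = √(GM/r₂) = 183771 m/s
Transfer speed at r₂ (apoapsis): v₂ₜ = √(GM(2/r₂ − 1/a_t)) = 85641.1 m/s
(b) ΔV₂ = v₂ − v₂ₜ = 98130.1 m/s ≈ 98.13 km/s
(c) ΔV_total = ΔV₁ + ΔV₂ = 274637 m/s ≈ 274.6 km/s

Final answer:
(a) ΔV₁ = 176.5 km/s
(b) ΔV₂ = 98.13 km/s
(c) ΔV_total = 274.6 km/s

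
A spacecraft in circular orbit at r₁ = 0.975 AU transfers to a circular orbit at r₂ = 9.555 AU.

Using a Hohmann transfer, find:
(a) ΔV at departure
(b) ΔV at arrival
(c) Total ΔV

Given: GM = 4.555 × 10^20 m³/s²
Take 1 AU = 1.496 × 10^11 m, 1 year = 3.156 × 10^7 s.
r₁ = 0.975 AU = 1.4586 × 10^11 m
r₂ = 9.555 AU = 1.42943 × 10^12 m
GM = 4.555 × 10^20 m³/s²
Transfer ellipse: a_t = (r₁ + r₂)/2 = 7.87644 × 10^11 m
Circular speed at r₁: v₁ = √(GM/r₁) = 55882.5 m/s
Transfer speed at r₁ (periapsis): v₁ₜ = √(GM(2/r₁ − 1/a_t)) = 75282.2 m/s
(a) ΔV₁ = v₁ₜ − v₁ = 19399.7 m/s ≈ 4.093 AU/year
Circular speed at r₂: v₂ = √(GM/r₂) = 17851 m/s
Transfer speed at r₂ (apoapsis): v₂ₜ = √(GM(2/r₂ − 1/a_t)) = 7681.86 m/s
(b) ΔV₂ = v₂ − v₂ₜ = 10169.2 m/s ≈ 2.145 AU/year
(c) ΔV_total = ΔV₁ + ΔV₂ = 29568.8 m/s ≈ 6.238 AU/year

Final answer:
(a) ΔV₁ = 4.093 AU/year
(b) ΔV₂ = 2.145 AU/year
(c) ΔV_total = 6.238 AU/year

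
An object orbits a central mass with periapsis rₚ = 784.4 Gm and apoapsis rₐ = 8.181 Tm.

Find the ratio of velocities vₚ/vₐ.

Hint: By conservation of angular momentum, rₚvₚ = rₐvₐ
rₚ = 784.4 Gm = 7.844 × 10^11 m
rₐ = 8.181 Tm = 8.181 × 10^12 m
rₚvₚ = rₐvₐ  ⇒  vₚ/vₐ = rₐ/rₚ
vₚ/vₐ = (8.181 × 10^12) / (7.844 × 10^11) = 10.4296

Final answer: vₚ/vₐ = 10.43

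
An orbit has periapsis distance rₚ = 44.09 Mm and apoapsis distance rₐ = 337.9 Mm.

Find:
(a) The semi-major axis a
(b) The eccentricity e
rₚ = 44.09 Mm = 4.409 × 10^7 m
rₐ = 337.9 Mm = 3.379 × 10^8 m
(a) a = (rₚ + rₐ)/2 = 1.90995 × 10^8 m ≈ 191 Mm
(b) e = (rₐ − rₚ)/(rₐ + rₚ) = (2.9381 × 10^8) / (3.8199 × 10^8) = 0.769156

Final answer:
(a) a = 191 Mm
(b) e = 0.7692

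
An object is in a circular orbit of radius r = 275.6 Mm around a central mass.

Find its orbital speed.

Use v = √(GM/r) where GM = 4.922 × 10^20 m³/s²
r = 275.6 Mm = 2.756 × 10^8 m
GM = 4.922 × 10^20 m³/s²
GM/r = (4.922 × 10^20) / (2.756 × 10^8) = 1.78592 × 10^12 m²/s²
v = √(GM/r) = 1.33638 × 10^6 m/s ≈ 1336 km/s

Final answer: 1336 km/s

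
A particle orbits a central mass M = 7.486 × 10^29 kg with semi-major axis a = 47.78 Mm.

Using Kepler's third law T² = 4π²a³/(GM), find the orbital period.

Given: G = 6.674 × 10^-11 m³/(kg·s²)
M = 7.486 × 10^29 kg
GM = G × M = 6.674 × 10^-11 × 7.486 × 10^29 = 4.99616 × 10^19 m³/s²
a = 47.78 Mm = 4.778 × 10^7 m
a³ = 1.09078 × 10^23 m³
T = 2π √(a³/GM) = 2π √((1.09078 × 10^23) / (4.99616 × 10^19)) = 2π × 46.7252 s
T = 293.583 s ≈ 4.893 minutes

Final answer: 4.893 minutes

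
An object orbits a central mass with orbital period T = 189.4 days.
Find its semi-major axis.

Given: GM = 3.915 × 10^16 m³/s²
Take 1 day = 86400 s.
T = 189.4 days = 1.63642 × 10^7 s
GM = 3.915 × 10^16 m³/s²
Kepler's third law: a³ = GM T² / (4π²)
T² = 2.67786 × 10^14 s²
a³ = (3.915 × 10^16) × (2.67786 × 10^14) / (4π²) = 2.65558 × 10^29 m³
a = (a³)^(1/3) = 6.42766 × 10^9 m ≈ 6.428 Gm

Final answer: 6.428 Gm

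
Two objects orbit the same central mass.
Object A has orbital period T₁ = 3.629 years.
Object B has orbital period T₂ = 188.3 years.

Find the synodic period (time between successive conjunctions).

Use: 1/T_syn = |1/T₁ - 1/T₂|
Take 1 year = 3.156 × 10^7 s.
T₁ = 3.629 years = 1.14531 × 10^8 s
T₂ = 188.3 years = 5.94275 × 10^9 s
1/T₁ = 8.73124 × 10^-9 s⁻¹
1/T₂ = 1.68272 × 10^-10 s⁻¹
|1/T₁ − 1/T₂| = 8.56297 × 10^-9 s⁻¹
T_syn = 1 / |1/T₁ − 1/T₂| = 1.16782 × 10^8 s ≈ 3.7 years

Final answer: T_syn = 3.7 years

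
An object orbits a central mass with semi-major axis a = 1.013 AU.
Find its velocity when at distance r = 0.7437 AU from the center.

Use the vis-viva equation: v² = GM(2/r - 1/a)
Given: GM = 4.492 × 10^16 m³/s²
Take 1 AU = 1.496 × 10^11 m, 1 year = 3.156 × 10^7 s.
a = 1.013 AU = 1.51545 × 10^11 m
r = 0.7437 AU = 1.11258 × 10^11 m
GM = 4.492 × 10^16 m³/s²
2/r − 1/a = 1.79763 × 10^-11 − 6.59871 × 10^-12 = 1.13776 × 10^-11 m⁻¹
v² = GM (2/r − 1/a) = 511082 m²/s²
v = 714.9 m/s ≈ 0.1508 AU/year

Final answer: 0.1508 AU/year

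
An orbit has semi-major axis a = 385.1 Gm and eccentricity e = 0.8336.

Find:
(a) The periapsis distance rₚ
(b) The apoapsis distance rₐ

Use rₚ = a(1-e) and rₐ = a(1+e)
a = 385.1 Gm = 3.851 × 10^11 m
e = 0.8336:  1 − e = 0.1664,  1 + e = 1.8336
(a) rₚ = a(1 − e) = 3.851 × 10^11 m × 0.1664 = 6.40806 × 10^10 m ≈ 64.08 Gm
(b) rₐ = a(1 + e) = 3.851 × 10^11 m × 1.8336 = 7.06119 × 10^11 m ≈ 706.1 Gm

Final answer:
(a) rₚ = 64.08 Gm
(b) rₐ = 706.1 Gm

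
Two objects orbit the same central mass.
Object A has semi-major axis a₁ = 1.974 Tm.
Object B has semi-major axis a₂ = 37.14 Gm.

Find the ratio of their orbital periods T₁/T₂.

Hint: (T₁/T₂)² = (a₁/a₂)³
a₁ = 1.974 Tm = 1.974 × 10^12 m
a₂ = 37.14 Gm = 3.714 × 10^10 m
a₁/a₂ = 53.1502
T₁/T₂ = (a₁/a₂)^(3/2) = (53.1502)^1.5 = 387.488

Final answer: T₁/T₂ = 387.5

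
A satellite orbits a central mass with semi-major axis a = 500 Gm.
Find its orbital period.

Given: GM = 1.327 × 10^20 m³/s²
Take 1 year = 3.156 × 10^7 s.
a = 500 Gm = 5 × 10^11 m
GM = 1.327 × 10^20 m³/s²
a³ = 1.25 × 10^35 m³
T = 2π √(a³/GM) = 2π √((1.25 × 10^35) / (1.327 × 10^20)) = 2π × 3.06916 × 10^7 s
T = 1.92841 × 10^8 s ≈ 6.11 years

Final answer: 6.11 years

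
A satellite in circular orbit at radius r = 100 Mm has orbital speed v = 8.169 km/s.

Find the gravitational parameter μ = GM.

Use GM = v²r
r = 100 Mm = 1 × 10^8 m
v = 8.169 km/s = 8169 m/s
v² = 6.67326 × 10^7 m²/s²
GM = v²r = 6.67326 × 10^7 × 1 × 10^8 = 6.67326 × 10^15 m³/s²
GM ≈ 6.673 × 10^15 m³/s²

Final answer: GM = 6.673 × 10^15 m³/s²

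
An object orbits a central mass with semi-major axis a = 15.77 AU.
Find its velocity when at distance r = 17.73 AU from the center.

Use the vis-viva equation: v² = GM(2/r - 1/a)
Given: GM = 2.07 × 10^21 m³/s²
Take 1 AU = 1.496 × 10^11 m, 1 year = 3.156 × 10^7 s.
a = 15.77 AU = 2.35919 × 10^12 m
r = 17.73 AU = 2.65241 × 10^12 m
GM = 2.07 × 10^21 m³/s²
2/r − 1/a = 7.54032 × 10^-13 − 4.23874 × 10^-13 = 3.30158 × 10^-13 m⁻¹
v² = GM (2/r − 1/a) = 6.83427 × 10^8 m²/s²
v = 26142.4 m/s ≈ 5.515 AU/year

Final answer: 5.515 AU/year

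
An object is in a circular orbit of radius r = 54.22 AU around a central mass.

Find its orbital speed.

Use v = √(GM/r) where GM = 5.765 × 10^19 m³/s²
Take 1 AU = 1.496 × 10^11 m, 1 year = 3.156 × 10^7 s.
r = 54.22 AU = 8.11131 × 10^12 m
GM = 5.765 × 10^19 m³/s²
GM/r = (5.765 × 10^19) / (8.11131 × 10^12) = 7.10736 × 10^6 m²/s²
v = √(GM/r) = 2665.96 m/s ≈ 0.5624 AU/year

Final answer: 0.5624 AU/year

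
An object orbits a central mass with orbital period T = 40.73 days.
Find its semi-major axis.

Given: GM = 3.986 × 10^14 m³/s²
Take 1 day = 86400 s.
T = 40.73 days = 3.51907 × 10^6 s
GM = 3.986 × 10^14 m³/s²
Kepler's third law: a³ = GM T² / (4π²)
T² = 1.23839 × 10^13 s²
a³ = (3.986 × 10^14) × (1.23839 × 10^13) / (4π²) = 1.25036 × 10^26 m³
a = (a³)^(1/3) = 5.00048 × 10^8 m ≈ 500 Mm

Final answer: 500 Mm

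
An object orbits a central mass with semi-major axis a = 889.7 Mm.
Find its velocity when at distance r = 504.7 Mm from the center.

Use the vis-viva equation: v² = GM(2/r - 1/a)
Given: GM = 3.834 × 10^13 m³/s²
a = 889.7 Mm = 8.897 × 10^8 m
r = 504.7 Mm = 5.047 × 10^8 m
GM = 3.834 × 10^13 m³/s²
2/r − 1/a = 3.96275 × 10^-9 − 1.12397 × 10^-9 = 2.83878 × 10^-9 m⁻¹
v² = GM (2/r − 1/a) = 108839 m²/s²
v = 329.907 m/s ≈ 329.9 m/s

Final answer: 329.9 m/s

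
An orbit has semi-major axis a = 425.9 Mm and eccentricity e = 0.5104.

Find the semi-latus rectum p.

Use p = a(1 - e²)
a = 425.9 Mm = 4.259 × 10^8 m
e = 0.5104,  e² = 0.260508,  1 − e² = 0.739492
p = a(1 − e²) = 4.259 × 10^8 m × 0.739492 = 3.1495 × 10^8 m ≈ 314.9 Mm

Final answer: p = 314.9 Mm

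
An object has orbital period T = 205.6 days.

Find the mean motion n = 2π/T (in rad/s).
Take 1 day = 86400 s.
T = 205.6 days = 1.77638 × 10^7 s
n = 2π / (1.77638 × 10^7 s) = 3.53706 × 10^-7 rad/s ≈ 3.537 × 10^-7 rad/s

Final answer: n = 3.537 × 10^-7 rad/s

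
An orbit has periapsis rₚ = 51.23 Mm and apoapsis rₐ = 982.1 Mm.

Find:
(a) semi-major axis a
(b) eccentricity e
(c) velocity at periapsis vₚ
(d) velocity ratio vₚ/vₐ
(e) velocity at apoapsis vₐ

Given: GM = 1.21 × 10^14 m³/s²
rₚ = 51.23 Mm = 5.123 × 10^7 m
rₐ = 982.1 Mm = 9.821 × 10^8 m
GM = 1.21 × 10^14 m³/s²
a = (rₚ + rₐ)/2 = 5.16665 × 10^8 m
e = (rₐ − rₚ)/(rₐ + rₚ) = (9.3087 × 10^8) / (1.03333 × 10^9) = 0.900845
(a) a = 5.16665 × 10^8 m ≈ 516.7 Mm
(b) e = 0.900845 ≈ 0.9008
(c) vₚ² = GM (2/rₚ − 1/a) = 1.21 × 10^14 × (3.90396 × 10^-8 − 1.93549 × 10^-9) = 4.4896 × 10^6 m²/s²;  vₚ = 2118.87 m/s ≈ 2.119 km/s
(d) vₚ/vₐ = rₐ/rₚ (angular momentum) = (9.821 × 10^8) / (5.123 × 10^7) = 19.1704 ≈ 19.17
(e) vₐ² = GM (2/rₐ − 1/a) = 1.21 × 10^14 × (2.03645 × 10^-9 − 1.93549 × 10^-9) = 12216.4 m²/s²;  vₐ = 110.528 m/s ≈ 110.5 m/s

Final answer:
(a) semi-major axis a = 516.7 Mm
(b) eccentricity e = 0.9008
(c) velocity at periapsis vₚ = 2.119 km/s
(d) velocity ratio vₚ/vₐ = 19.17
(e) velocity at apoapsis vₐ = 110.5 m/s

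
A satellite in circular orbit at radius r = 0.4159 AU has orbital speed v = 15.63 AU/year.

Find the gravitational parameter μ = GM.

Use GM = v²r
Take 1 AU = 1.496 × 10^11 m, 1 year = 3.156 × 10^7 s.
r = 0.4159 AU = 6.22186 × 10^10 m
v = 15.63 AU/year = 74089 m/s
v² = 5.48918 × 10^9 m²/s²
GM = v²r = 5.48918 × 10^9 × 6.22186 × 10^10 = 3.41529 × 10^20 m³/s²
GM ≈ 3.415 × 10^20 m³/s²

Final answer: GM = 3.415 × 10^20 m³/s²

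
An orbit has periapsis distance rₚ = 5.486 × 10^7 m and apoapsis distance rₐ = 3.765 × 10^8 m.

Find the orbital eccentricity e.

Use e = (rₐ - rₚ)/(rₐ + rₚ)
rₚ = 5.486 × 10^7 m
rₐ = 3.765 × 10^8 m
rₐ − rₚ = 3.2164 × 10^8 m
rₐ + rₚ = 4.3136 × 10^8 m
e = (rₐ − rₚ)/(rₐ + rₚ) = 0.745642

Final answer: e = 0.7456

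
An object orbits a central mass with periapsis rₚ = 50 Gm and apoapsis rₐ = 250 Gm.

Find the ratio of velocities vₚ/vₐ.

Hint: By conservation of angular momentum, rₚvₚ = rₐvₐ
rₚ = 50 Gm = 5 × 10^10 m
rₐ = 250 Gm = 2.5 × 10^11 m
rₚvₚ = rₐvₐ  ⇒  vₚ/vₐ = rₐ/rₚ
vₚ/vₐ = (2.5 × 10^11) / (5 × 10^10) = 5

Final answer: vₚ/vₐ = 5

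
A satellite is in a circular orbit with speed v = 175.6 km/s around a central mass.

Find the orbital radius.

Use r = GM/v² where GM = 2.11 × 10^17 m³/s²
v = 175.6 km/s = 175600 m/s
GM = 2.11 × 10^17 m³/s²
v² = 3.08354 × 10^10 m²/s²
r = GM/v² = (2.11 × 10^17) / (3.08354 × 10^10) = 6.84279 × 10^6 m ≈ 6.843 × 10^6 m

Final answer: 6.843 × 10^6 m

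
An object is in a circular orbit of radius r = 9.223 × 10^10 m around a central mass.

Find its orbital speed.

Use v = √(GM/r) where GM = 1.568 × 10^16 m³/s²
r = 9.223 × 10^10 m
GM = 1.568 × 10^16 m³/s²
GM/r = (1.568 × 10^16) / (9.223 × 10^10) = 170010 m²/s²
v = √(GM/r) = 412.322 m/s ≈ 412.3 m/s

Final answer: 412.3 m/s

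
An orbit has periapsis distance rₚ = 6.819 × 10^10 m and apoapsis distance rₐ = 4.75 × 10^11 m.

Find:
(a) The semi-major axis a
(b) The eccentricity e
rₚ = 6.819 × 10^10 m
rₐ = 4.75 × 10^11 m
(a) a = (rₚ + rₐ)/2 = 2.71595 × 10^11 m ≈ 2.716 × 10^11 m
(b) e = (rₐ − rₚ)/(rₐ + rₚ) = (4.0681 × 10^11) / (5.4319 × 10^11) = 0.748928

Final answer:
(a) a = 2.716 × 10^11 m
(b) e = 0.7489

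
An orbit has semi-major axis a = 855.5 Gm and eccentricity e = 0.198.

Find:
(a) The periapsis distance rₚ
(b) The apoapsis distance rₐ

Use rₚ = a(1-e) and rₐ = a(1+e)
a = 855.5 Gm = 8.555 × 10^11 m
e = 0.198:  1 − e = 0.802,  1 + e = 1.198
(a) rₚ = a(1 − e) = 8.555 × 10^11 m × 0.802 = 6.86111 × 10^11 m ≈ 686.1 Gm
(b) rₐ = a(1 + e) = 8.555 × 10^11 m × 1.198 = 1.02489 × 10^12 m ≈ 1.025 Tm

Final answer:
(a) rₚ = 686.1 Gm
(b) rₐ = 1.025 Tm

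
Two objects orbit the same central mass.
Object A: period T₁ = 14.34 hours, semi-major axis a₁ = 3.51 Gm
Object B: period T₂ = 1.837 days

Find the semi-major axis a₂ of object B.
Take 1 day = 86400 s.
T₁ = 14.34 hours = 51624 s
T₂ = 1.837 days = 158717 s
a₁ = 3.51 Gm = 3.51 × 10^9 m
Kepler's third law: (T₂/T₁)² = (a₂/a₁)³  ⇒  a₂ = a₁ (T₂/T₁)^(2/3)
T₂/T₁ = 3.07448
(T₂/T₁)^(2/3) = 2.11437
a₂ = 3.51 × 10^9 m × 2.11437 = 7.42144 × 10^9 m ≈ 7.421 Gm

Final answer: a₂ = 7.421 Gm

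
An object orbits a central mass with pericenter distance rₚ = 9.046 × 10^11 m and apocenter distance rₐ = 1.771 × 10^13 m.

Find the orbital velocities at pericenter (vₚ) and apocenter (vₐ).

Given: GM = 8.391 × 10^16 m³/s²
rₚ = 9.046 × 10^11 m
rₐ = 1.771 × 10^13 m
GM = 8.391 × 10^16 m³/s²
a = (rₚ + rₐ)/2 = 9.3073 × 10^12 m
Vis-viva: v² = GM (2/r − 1/a)
vₚ² = 8.391 × 10^16 × (2.21092 × 10^-12 − 1.07443 × 10^-13) = 176503 m²/s²
vₚ = 420.123 m/s ≈ 420.1 m/s
vₐ² = 8.391 × 10^16 × (1.12931 × 10^-13 − 1.07443 × 10^-13) = 460.498 m²/s²
vₐ = 21.4592 m/s ≈ 21.46 m/s

Final answer: vₚ = 420.1 m/s, vₐ = 21.46 m/s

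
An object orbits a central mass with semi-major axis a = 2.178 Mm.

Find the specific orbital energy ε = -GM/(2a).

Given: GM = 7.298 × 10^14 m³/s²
a = 2.178 Mm = 2.178 × 10^6 m
GM = 7.298 × 10^14 m³/s²
2a = 4.356 × 10^6 m
ε = −GM/(2a) = -1.67539 × 10^8 J/kg ≈ -167.5 MJ/kg

Final answer: -167.5 MJ/kg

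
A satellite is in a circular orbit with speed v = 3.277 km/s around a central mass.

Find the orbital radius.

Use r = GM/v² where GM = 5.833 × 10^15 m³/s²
v = 3.277 km/s = 3277 m/s
GM = 5.833 × 10^15 m³/s²
v² = 1.07387 × 10^7 m²/s²
r = GM/v² = (5.833 × 10^15) / (1.07387 × 10^7) = 5.43174 × 10^8 m ≈ 543.2 Mm

Final answer: 543.2 Mm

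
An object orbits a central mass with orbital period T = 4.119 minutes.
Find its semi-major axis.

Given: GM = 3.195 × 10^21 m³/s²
T = 4.119 minutes = 247.14 s
GM = 3.195 × 10^21 m³/s²
Kepler's third law: a³ = GM T² / (4π²)
T² = 61078.2 s²
a³ = (3.195 × 10^21) × 61078.2 / (4π²) = 4.94308 × 10^24 m³
a = (a³)^(1/3) = 1.70346 × 10^8 m ≈ 1.703 × 10^8 m

Final answer: 1.703 × 10^8 m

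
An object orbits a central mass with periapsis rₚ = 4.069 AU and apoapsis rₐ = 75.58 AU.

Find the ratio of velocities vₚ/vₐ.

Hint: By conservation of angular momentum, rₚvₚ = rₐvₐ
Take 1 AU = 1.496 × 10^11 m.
rₚ = 4.069 AU = 6.08722 × 10^11 m
rₐ = 75.58 AU = 1.13068 × 10^13 m
rₚvₚ = rₐvₐ  ⇒  vₚ/vₐ = rₐ/rₚ
vₚ/vₐ = (1.13068 × 10^13) / (6.08722 × 10^11) = 18.5746

Final answer: vₚ/vₐ = 18.57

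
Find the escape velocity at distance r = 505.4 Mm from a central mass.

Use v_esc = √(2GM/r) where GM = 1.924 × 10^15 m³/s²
r = 505.4 Mm = 5.054 × 10^8 m
GM = 1.924 × 10^15 m³/s²
2GM/r = 2 × (1.924 × 10^15) / (5.054 × 10^8) = 7.61377 × 10^6 m²/s²
v_esc = √(2GM/r) = 2759.31 m/s ≈ 2.759 km/s

Final answer: 2.759 km/s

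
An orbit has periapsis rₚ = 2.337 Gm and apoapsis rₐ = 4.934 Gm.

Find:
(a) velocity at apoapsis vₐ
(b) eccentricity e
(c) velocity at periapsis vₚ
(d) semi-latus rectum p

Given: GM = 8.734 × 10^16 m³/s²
rₚ = 2.337 Gm = 2.337 × 10^9 m
rₐ = 4.934 Gm = 4.934 × 10^9 m
GM = 8.734 × 10^16 m³/s²
a = (rₚ + rₐ)/2 = 3.6355 × 10^9 m
e = (rₐ − rₚ)/(rₐ + rₚ) = (2.597 × 10^9) / (7.271 × 10^9) = 0.357172
(a) vₐ² = GM (2/rₐ − 1/a) = 8.734 × 10^16 × (4.05351 × 10^-10 − 2.75065 × 10^-10) = 1.13791 × 10^7 m²/s²;  vₐ = 3373.29 m/s ≈ 3.373 km/s
(b) e = 0.357172 ≈ 0.3572
(c) vₚ² = GM (2/rₚ − 1/a) = 8.734 × 10^16 × (8.55798 × 10^-10 − 2.75065 × 10^-10) = 5.07212 × 10^7 m²/s²;  vₚ = 7121.88 m/s ≈ 7.122 km/s
(d) 1 − e² = 0.872428;  p = a(1 − e²) = 3.6355 × 10^9 × 0.872428 = 3.17171 × 10^9 m ≈ 3.172 Gm

Final answer:
(a) velocity at apoapsis vₐ = 3.373 km/s
(b) eccentricity e = 0.3572
(c) velocity at periapsis vₚ = 7.122 km/s
(d) semi-latus rectum p = 3.172 Gm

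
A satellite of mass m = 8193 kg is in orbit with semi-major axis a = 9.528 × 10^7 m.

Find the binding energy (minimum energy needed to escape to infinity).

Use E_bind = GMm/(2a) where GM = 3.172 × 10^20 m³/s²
a = 9.528 × 10^7 m
GM = 3.172 × 10^20 m³/s²
m = 8193 kg
GMm = 3.172 × 10^20 × 8193 = 2.59882 × 10^24 m³·kg/s²
2a = 1.9056 × 10^8 m
E_bind = GMm/(2a) = 1.36378 × 10^16 J ≈ 13.64 PJ

Final answer: 13.64 PJ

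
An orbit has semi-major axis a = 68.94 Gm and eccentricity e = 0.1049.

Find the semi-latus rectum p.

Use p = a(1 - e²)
a = 68.94 Gm = 6.894 × 10^10 m
e = 0.1049,  e² = 0.011004,  1 − e² = 0.988996
p = a(1 − e²) = 6.894 × 10^10 m × 0.988996 = 6.81814 × 10^10 m ≈ 68.18 Gm

Final answer: p = 68.18 Gm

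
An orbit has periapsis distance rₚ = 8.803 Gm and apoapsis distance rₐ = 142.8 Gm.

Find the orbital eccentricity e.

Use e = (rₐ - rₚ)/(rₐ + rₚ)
rₚ = 8.803 Gm = 8.803 × 10^9 m
rₐ = 142.8 Gm = 1.428 × 10^11 m
rₐ − rₚ = 1.33997 × 10^11 m
rₐ + rₚ = 1.51603 × 10^11 m
e = (rₐ − rₚ)/(rₐ + rₚ) = 0.883868

Final answer: e = 0.8839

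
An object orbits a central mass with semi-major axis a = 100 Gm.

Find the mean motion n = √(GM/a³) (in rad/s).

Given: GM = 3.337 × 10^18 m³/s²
a = 100 Gm = 1 × 10^11 m
GM = 3.337 × 10^18 m³/s²
a³ = 1 × 10^33 m³
GM/a³ = (3.337 × 10^18) / (1 × 10^33) = 3.337 × 10^-15 s⁻²
n = √(GM/a³) = 5.77668 × 10^-8 rad/s ≈ 5.777 × 10^-8 rad/s

Final answer: n = 5.777 × 10^-8 rad/s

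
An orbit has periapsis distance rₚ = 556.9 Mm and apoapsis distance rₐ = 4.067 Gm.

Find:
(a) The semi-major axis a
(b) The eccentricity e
rₚ = 556.9 Mm = 5.569 × 10^8 m
rₐ = 4.067 Gm = 4.067 × 10^9 m
(a) a = (rₚ + rₐ)/2 = 2.31195 × 10^9 m ≈ 2.312 Gm
(b) e = (rₐ − rₚ)/(rₐ + rₚ) = (3.5101 × 10^9) / (4.6239 × 10^9) = 0.759121

Final answer:
(a) a = 2.312 Gm
(b) e = 0.7591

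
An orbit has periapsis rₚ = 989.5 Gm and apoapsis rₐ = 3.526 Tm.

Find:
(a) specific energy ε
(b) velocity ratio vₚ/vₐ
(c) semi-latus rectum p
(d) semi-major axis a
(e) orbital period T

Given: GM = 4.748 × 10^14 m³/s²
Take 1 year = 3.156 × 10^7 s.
rₚ = 989.5 Gm = 9.895 × 10^11 m
rₐ = 3.526 Tm = 3.526 × 10^12 m
GM = 4.748 × 10^14 m³/s²
a = (rₚ + rₐ)/2 = 2.25775 × 10^12 m
e = (rₐ − rₚ)/(rₐ + rₚ) = (2.5365 × 10^12) / (4.5155 × 10^12) = 0.561732
(a) 2a = 4.5155 × 10^12 m;  ε = −GM/(2a) = -105.149 J/kg ≈ -105.1 J/kg
(b) vₚ/vₐ = rₐ/rₚ (angular momentum) = (3.526 × 10^12) / (9.895 × 10^11) = 3.56342 ≈ 3.563
(c) 1 − e² = 0.684457;  p = a(1 − e²) = 2.25775 × 10^12 × 0.684457 = 1.54533 × 10^12 m ≈ 1.545 Tm
(d) a = 2.25775 × 10^12 m ≈ 2.258 Tm
(e) a³ = 1.15087 × 10^37 m³;  T = 2π √(a³/GM) = 2π × 1.55689 × 10^11 s = 9.78224 × 10^11 s ≈ 3.1 × 10^4 years

Final answer:
(a) specific energy ε = -105.1 J/kg
(b) velocity ratio vₚ/vₐ = 3.563
(c) semi-latus rectum p = 1.545 Tm
(d) semi-major axis a = 2.258 Tm
(e) orbital period T = 3.1 × 10^4 years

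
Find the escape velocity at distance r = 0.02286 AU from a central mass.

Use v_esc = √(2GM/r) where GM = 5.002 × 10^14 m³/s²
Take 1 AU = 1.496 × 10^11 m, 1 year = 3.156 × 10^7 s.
r = 0.02286 AU = 3.41986 × 10^9 m
GM = 5.002 × 10^14 m³/s²
2GM/r = 2 × (5.002 × 10^14) / (3.41986 × 10^9) = 292527 m²/s²
v_esc = √(2GM/r) = 540.858 m/s ≈ 0.1141 AU/year

Final answer: 0.1141 AU/year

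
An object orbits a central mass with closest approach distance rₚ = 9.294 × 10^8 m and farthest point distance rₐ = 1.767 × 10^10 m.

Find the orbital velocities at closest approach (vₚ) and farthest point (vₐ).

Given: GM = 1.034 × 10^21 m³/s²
rₚ = 9.294 × 10^8 m
rₐ = 1.767 × 10^10 m
GM = 1.034 × 10^21 m³/s²
a = (rₚ + rₐ)/2 = 9.2997 × 10^9 m
Vis-viva: v² = GM (2/r − 1/a)
vₚ² = 1.034 × 10^21 × (2.15193 × 10^-9 − 1.0753 × 10^-10) = 2.11391 × 10^12 m²/s²
vₚ = 1.45393 × 10^6 m/s ≈ 1454 km/s
vₐ² = 1.034 × 10^21 × (1.13186 × 10^-10 − 1.0753 × 10^-10) = 5.84814 × 10^9 m²/s²
vₐ = 76473.1 m/s ≈ 76.47 km/s

Final answer: vₚ = 1454 km/s, vₐ = 76.47 km/s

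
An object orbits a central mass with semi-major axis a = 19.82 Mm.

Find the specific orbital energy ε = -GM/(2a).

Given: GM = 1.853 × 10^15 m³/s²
a = 19.82 Mm = 1.982 × 10^7 m
GM = 1.853 × 10^15 m³/s²
2a = 3.964 × 10^7 m
ε = −GM/(2a) = -4.67457 × 10^7 J/kg ≈ -46.75 MJ/kg

Final answer: -46.75 MJ/kg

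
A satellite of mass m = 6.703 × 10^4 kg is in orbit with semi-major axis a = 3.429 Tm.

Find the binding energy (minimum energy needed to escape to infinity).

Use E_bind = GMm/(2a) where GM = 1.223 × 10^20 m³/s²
a = 3.429 Tm = 3.429 × 10^12 m
GM = 1.223 × 10^20 m³/s²
m = 6.703 × 10^4 kg
GMm = 1.223 × 10^20 × 67030 = 8.19777 × 10^24 m³·kg/s²
2a = 6.858 × 10^12 m
E_bind = GMm/(2a) = 1.19536 × 10^12 J ≈ 1.195 TJ

Final answer: 1.195 TJ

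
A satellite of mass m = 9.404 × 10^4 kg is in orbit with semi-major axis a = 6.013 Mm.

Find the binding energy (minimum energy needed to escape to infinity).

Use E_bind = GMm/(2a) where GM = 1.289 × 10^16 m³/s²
a = 6.013 Mm = 6.013 × 10^6 m
GM = 1.289 × 10^16 m³/s²
m = 9.404 × 10^4 kg
GMm = 1.289 × 10^16 × 94040 = 1.21218 × 10^21 m³·kg/s²
2a = 1.2026 × 10^7 m
E_bind = GMm/(2a) = 1.00796 × 10^14 J ≈ 100.8 TJ

Final answer: 100.8 TJ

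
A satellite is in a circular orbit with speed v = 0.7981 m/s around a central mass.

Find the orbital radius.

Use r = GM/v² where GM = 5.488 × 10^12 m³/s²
v = 0.7981 m/s
GM = 5.488 × 10^12 m³/s²
v² = 0.636964 m²/s²
r = GM/v² = (5.488 × 10^12) / 0.636964 = 8.61588 × 10^12 m ≈ 8.616 Tm

Final answer: 8.616 Tm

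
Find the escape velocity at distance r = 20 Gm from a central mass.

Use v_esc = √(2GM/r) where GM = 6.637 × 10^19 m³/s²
r = 20 Gm = 2 × 10^10 m
GM = 6.637 × 10^19 m³/s²
2GM/r = 2 × (6.637 × 10^19) / (2 × 10^10) = 6.637 × 10^9 m²/s²
v_esc = √(2GM/r) = 81467.8 m/s ≈ 81.47 km/s

Final answer: 81.47 km/s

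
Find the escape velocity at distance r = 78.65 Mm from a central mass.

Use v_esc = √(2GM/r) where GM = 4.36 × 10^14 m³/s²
r = 78.65 Mm = 7.865 × 10^7 m
GM = 4.36 × 10^14 m³/s²
2GM/r = 2 × (4.36 × 10^14) / (7.865 × 10^7) = 1.10871 × 10^7 m²/s²
v_esc = √(2GM/r) = 3329.73 m/s ≈ 3.33 km/s

Final answer: 3.33 km/s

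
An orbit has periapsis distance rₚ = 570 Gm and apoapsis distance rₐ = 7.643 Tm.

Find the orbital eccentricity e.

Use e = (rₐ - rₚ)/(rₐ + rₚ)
rₚ = 570 Gm = 5.7 × 10^11 m
rₐ = 7.643 Tm = 7.643 × 10^12 m
rₐ − rₚ = 7.073 × 10^12 m
rₐ + rₚ = 8.213 × 10^12 m
e = (rₐ − rₚ)/(rₐ + rₚ) = 0.861196

Final answer: e = 0.8612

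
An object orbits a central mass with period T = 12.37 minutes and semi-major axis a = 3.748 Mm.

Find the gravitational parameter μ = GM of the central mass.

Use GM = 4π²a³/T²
T = 12.37 minutes = 742.2 s
a = 3.748 Mm = 3.748 × 10^6 m
a³ = 5.265 × 10^19 m³
T² = 550861 s²
GM = 4π² × (5.265 × 10^19) / 550861 = 3.77326 × 10^15 m³/s²
GM ≈ 3.773 × 10^15 m³/s²

Final answer: GM = 3.773 × 10^15 m³/s²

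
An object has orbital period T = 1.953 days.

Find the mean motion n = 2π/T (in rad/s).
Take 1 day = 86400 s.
T = 1.953 days = 168739 s
n = 2π / 168739 s = 3.72361 × 10^-5 rad/s ≈ 3.724 × 10^-5 rad/s

Final answer: n = 3.724 × 10^-5 rad/s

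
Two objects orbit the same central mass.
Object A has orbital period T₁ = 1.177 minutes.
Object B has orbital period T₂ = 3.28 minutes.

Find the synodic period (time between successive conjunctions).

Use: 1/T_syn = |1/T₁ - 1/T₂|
T₁ = 1.177 minutes = 70.62 s
T₂ = 3.28 minutes = 196.8 s
1/T₁ = 0.0141603 s⁻¹
1/T₂ = 0.0050813 s⁻¹
|1/T₁ − 1/T₂| = 0.00907899 s⁻¹
T_syn = 1 / |1/T₁ − 1/T₂| = 110.144 s ≈ 1.836 minutes

Final answer: T_syn = 1.836 minutes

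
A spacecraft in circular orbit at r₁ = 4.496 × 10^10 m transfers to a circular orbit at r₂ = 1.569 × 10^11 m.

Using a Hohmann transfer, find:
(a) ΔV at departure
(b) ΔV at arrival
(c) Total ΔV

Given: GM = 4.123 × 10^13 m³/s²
r₁ = 4.496 × 10^10 m
r₂ = 1.569 × 10^11 m
GM = 4.123 × 10^13 m³/s²
Transfer ellipse: a_t = (r₁ + r₂)/2 = 1.0093 × 10^11 m
Circular speed at r₁: v₁ = √(GM/r₁) = 30.2826 m/s
Transfer speed at r₁ (periapsis): v₁ₜ = √(GM(2/r₁ − 1/a_t)) = 37.7568 m/s
(a) ΔV₁ = v₁ₜ − v₁ = 7.47415 m/s ≈ 7.474 m/s
Circular speed at r₂: v₂ = √(GM/r₂) = 16.2105 m/s
Transfer speed at r₂ (apoapsis): v₂ₜ = √(GM(2/r₂ − 1/a_t)) = 10.8193 m/s
(b) ΔV₂ = v₂ − v₂ₜ = 5.39118 m/s ≈ 5.391 m/s
(c) ΔV_total = ΔV₁ + ΔV₂ = 12.8653 m/s ≈ 12.87 m/s

Final answer:
(a) ΔV₁ = 7.474 m/s
(b) ΔV₂ = 5.391 m/s
(c) ΔV_total = 12.87 m/s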